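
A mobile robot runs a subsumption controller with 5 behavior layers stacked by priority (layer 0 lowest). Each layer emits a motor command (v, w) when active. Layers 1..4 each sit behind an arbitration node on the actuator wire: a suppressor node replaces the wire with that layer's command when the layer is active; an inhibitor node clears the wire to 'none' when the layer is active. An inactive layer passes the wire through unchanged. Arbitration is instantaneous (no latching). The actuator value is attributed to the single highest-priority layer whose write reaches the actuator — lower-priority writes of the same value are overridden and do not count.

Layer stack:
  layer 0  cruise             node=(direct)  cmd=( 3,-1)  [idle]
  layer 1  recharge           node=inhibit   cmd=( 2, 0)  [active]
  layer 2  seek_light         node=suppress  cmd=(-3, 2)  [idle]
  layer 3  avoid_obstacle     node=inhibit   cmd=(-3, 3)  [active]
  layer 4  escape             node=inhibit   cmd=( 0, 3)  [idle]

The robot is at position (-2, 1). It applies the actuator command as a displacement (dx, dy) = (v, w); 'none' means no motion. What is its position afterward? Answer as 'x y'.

layer 0 (cruise) idle — none
layer 1 (recharge) active — inhibits: none
layer 2 (seek_light) idle — unchanged: none
layer 3 (avoid_obstacle) active — inhibits: none
layer 4 (escape) idle — unchanged: none
→ actuator none
position: (-2, 1) + none = (-2, 1)

-2 1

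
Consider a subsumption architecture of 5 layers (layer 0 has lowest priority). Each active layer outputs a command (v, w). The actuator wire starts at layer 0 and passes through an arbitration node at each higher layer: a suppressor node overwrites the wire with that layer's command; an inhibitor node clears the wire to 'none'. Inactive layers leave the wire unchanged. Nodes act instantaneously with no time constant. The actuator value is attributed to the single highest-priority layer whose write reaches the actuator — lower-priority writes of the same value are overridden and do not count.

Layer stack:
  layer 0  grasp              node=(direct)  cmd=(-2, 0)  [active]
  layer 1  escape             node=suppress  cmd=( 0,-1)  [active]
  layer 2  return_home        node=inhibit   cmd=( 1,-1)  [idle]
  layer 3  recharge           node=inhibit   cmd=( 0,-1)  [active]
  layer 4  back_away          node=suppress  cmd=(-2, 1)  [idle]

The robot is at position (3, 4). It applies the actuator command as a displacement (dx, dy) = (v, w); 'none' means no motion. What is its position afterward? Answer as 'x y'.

3 4

L0 grasp: active, feeds wire = (-2, 0)
L1 escape: active, suppressor → wire = (0, -1)
L2 return_home: idle → wire stays (0, -1)
L3 recharge: active, inhibitor → wire = none
L4 back_away: idle → wire stays none
actuator = none
position: (3, 4) + none = (3, 4)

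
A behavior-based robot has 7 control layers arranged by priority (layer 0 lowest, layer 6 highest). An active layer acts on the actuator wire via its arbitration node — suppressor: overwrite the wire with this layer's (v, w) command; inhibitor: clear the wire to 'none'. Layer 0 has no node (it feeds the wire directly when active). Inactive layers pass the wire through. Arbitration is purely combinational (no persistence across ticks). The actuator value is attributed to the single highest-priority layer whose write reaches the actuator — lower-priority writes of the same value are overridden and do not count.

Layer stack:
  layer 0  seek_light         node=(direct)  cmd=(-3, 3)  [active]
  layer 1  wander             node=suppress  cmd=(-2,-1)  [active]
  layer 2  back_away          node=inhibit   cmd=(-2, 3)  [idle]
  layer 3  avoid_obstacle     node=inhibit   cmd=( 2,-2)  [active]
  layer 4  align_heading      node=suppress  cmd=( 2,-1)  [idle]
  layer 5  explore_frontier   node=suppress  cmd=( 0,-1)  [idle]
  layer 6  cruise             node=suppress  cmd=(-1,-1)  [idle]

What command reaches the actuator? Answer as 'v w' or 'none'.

layer 0 (seek_light) active — direct: (-3, 3)
layer 1 (wander) active — suppresses: (-2, -1)
layer 2 (back_away) idle — unchanged: (-2, -1)
layer 3 (avoid_obstacle) active — inhibits: none
layer 4 (align_heading) idle — unchanged: none
layer 5 (explore_frontier) idle — unchanged: none
layer 6 (cruise) idle — unchanged: none
→ actuator none

none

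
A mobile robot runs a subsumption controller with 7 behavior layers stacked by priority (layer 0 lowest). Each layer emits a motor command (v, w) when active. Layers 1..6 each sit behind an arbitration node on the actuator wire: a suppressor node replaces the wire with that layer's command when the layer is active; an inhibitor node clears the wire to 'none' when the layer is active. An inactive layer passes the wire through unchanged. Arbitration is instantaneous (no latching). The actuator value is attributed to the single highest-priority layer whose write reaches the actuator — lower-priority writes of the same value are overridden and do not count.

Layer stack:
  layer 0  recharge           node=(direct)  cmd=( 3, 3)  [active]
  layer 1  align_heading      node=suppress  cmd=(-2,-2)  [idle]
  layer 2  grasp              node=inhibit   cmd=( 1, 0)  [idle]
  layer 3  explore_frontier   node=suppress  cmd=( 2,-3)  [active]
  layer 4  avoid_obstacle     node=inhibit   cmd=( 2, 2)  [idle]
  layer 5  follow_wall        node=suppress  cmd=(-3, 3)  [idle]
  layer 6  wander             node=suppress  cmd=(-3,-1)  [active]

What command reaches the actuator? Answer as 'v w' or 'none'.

-3 -1

[0] recharge on; wire := (3, 3)
[1] align_heading off; pass (3, 3)
[2] grasp off; pass (3, 3)
[3] explore_frontier on (suppress); wire := (2, -3)
[4] avoid_obstacle off; pass (2, -3)
[5] follow_wall off; pass (2, -3)
[6] wander on (suppress); wire := (-3, -1)
output (-3, -1)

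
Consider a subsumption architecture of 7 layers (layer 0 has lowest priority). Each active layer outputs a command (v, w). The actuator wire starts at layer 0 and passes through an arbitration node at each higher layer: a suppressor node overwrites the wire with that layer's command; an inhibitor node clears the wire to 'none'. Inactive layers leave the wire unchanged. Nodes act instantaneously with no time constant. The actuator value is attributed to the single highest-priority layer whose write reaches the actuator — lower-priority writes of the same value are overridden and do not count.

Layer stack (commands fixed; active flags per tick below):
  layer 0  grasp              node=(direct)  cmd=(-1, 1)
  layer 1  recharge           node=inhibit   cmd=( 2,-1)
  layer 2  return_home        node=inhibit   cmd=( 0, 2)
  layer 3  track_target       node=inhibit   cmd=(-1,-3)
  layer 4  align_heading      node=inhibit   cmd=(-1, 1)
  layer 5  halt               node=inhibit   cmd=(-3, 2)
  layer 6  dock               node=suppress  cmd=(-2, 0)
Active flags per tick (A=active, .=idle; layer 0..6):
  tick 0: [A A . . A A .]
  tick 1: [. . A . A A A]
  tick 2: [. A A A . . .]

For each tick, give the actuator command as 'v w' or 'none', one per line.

none
-2 0
none

tick 0:
  [0] grasp on; wire := (-1, 1)
  [1] recharge on (inhibit); wire := none
  [2] return_home off; pass none
  [3] track_target off; pass none
  [4] align_heading on (inhibit); wire := none
  [5] halt on (inhibit); wire := none
  [6] dock off; pass none
  output none
tick 1:
  [0] grasp off; wire := none
  [1] recharge off; pass none
  [2] return_home on (inhibit); wire := none
  [3] track_target off; pass none
  [4] align_heading on (inhibit); wire := none
  [5] halt on (inhibit); wire := none
  [6] dock on (suppress); wire := (-2, 0)
  output (-2, 0)
tick 2:
  [0] grasp off; wire := none
  [1] recharge on (inhibit); wire := none
  [2] return_home on (inhibit); wire := none
  [3] track_target on (inhibit); wire := none
  [4] align_heading off; pass none
  [5] halt off; pass none
  [6] dock off; pass none
  output none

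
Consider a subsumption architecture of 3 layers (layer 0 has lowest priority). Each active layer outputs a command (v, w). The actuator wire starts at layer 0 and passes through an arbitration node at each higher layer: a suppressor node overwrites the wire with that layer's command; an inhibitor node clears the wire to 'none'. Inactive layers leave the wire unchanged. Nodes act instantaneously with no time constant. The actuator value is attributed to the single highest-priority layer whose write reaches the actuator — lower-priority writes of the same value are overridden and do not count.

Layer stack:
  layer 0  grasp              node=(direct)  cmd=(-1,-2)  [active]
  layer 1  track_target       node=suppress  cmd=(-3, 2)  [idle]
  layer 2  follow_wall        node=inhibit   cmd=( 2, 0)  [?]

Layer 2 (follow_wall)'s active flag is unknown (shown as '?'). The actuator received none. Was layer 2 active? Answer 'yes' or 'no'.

yes

If layer 2 is active=yes:
  actuator would be none
If layer 2 is active=no:
  actuator would be (-1, -2)
Observed none, so layer 2 was active.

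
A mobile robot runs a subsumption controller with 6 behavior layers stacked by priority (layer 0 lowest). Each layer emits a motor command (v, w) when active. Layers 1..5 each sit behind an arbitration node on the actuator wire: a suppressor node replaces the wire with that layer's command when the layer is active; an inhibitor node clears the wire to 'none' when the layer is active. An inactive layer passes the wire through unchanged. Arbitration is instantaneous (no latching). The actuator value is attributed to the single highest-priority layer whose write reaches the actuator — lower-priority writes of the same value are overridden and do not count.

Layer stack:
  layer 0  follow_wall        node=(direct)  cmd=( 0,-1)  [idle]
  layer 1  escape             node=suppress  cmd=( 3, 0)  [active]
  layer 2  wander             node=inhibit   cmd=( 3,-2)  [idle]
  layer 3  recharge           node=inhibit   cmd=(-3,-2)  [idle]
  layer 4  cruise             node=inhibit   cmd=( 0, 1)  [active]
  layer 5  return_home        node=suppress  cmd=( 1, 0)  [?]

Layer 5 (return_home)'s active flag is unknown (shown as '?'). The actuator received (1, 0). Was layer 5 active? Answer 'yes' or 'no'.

If layer 5 is active=yes:
  actuator would be (1, 0)
If layer 5 is active=no:
  actuator would be none
Observed (1, 0), so layer 5 was active.

yes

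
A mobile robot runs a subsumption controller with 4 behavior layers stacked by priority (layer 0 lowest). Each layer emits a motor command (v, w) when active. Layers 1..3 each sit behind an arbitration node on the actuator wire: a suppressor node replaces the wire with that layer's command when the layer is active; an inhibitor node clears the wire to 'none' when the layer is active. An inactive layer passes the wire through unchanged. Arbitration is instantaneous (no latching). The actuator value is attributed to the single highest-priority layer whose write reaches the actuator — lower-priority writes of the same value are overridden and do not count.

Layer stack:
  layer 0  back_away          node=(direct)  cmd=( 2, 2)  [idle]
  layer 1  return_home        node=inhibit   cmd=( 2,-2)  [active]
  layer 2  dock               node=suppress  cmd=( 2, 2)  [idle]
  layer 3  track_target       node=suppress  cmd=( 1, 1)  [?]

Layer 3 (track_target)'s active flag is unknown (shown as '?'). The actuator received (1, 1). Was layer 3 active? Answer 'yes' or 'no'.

If layer 3 is active=yes:
  actuator would be (1, 1)
If layer 3 is active=no:
  actuator would be none
Observed (1, 1), so layer 3 was active.

yes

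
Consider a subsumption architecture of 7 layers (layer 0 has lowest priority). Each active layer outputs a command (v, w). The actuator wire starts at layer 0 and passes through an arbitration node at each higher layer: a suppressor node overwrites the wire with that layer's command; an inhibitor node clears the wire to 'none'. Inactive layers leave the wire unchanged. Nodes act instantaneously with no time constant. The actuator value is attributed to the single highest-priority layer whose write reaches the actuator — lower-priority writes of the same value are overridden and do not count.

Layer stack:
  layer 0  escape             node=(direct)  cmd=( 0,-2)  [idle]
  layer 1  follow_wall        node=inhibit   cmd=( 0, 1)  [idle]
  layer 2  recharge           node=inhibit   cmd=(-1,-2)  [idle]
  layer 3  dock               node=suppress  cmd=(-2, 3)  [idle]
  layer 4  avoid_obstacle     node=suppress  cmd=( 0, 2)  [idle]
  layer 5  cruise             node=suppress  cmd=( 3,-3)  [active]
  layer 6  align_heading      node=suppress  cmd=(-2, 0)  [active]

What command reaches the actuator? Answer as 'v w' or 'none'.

L0 escape: idle → wire = none
L1 follow_wall: idle → wire stays none
L2 recharge: idle → wire stays none
L3 dock: idle → wire stays none
L4 avoid_obstacle: idle → wire stays none
L5 cruise: active, suppressor → wire = (3, -3)
L6 align_heading: active, suppressor → wire = (-2, 0)
actuator = (-2, 0)

-2 0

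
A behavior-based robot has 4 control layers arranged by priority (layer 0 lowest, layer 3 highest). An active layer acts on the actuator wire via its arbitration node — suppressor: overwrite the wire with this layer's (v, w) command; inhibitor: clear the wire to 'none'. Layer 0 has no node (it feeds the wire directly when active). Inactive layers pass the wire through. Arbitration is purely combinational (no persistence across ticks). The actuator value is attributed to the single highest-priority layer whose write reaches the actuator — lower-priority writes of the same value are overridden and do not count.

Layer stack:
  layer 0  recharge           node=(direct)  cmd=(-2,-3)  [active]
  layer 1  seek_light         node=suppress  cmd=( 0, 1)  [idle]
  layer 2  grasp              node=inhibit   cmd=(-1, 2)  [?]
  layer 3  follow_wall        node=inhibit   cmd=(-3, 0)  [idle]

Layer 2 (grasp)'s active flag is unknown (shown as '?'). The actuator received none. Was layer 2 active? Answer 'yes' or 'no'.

If layer 2 is active=yes:
  actuator would be none
If layer 2 is active=no:
  actuator would be (-2, -3)
Observed none, so layer 2 was active.

yes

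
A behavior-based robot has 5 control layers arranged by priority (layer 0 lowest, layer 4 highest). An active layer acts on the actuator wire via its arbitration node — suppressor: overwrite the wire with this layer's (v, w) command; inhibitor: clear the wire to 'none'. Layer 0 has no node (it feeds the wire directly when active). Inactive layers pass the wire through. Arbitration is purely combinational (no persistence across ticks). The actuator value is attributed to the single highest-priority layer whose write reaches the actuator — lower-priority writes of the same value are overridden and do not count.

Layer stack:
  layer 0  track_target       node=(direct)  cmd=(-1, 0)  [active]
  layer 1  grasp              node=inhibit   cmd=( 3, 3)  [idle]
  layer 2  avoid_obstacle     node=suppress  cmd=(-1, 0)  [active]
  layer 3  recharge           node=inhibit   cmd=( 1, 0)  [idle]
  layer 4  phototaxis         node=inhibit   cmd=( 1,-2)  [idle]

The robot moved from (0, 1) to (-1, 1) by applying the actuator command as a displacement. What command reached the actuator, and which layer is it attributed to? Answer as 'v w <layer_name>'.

-1 0 avoid_obstacle

displacement = (-1, 1) − (0, 1) = (-1, 0)
L0 track_target: active, feeds wire = (-1, 0)
L1 grasp: idle → wire stays (-1, 0)
L2 avoid_obstacle: active, suppressor → wire = (-1, 0)
L3 recharge: idle → wire stays (-1, 0)
L4 phototaxis: idle → wire stays (-1, 0)
actuator = (-1, 0) — from layer 2 (avoid_obstacle)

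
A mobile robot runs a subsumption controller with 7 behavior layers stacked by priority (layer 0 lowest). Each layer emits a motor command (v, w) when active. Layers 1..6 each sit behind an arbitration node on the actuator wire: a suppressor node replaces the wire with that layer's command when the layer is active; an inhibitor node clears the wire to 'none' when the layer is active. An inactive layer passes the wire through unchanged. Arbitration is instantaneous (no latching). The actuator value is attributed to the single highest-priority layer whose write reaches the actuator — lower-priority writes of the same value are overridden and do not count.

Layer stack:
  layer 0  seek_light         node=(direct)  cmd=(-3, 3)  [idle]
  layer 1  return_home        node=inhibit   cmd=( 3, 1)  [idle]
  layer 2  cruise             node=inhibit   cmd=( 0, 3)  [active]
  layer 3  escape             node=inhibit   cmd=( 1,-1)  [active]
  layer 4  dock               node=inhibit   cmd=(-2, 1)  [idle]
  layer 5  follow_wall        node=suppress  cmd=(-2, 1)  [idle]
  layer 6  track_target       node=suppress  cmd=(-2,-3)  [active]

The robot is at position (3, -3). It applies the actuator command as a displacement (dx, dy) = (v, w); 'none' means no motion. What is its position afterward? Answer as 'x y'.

L0 seek_light: idle → wire = none
L1 return_home: idle → wire stays none
L2 cruise: active, inhibitor → wire = none
L3 escape: active, inhibitor → wire = none
L4 dock: idle → wire stays none
L5 follow_wall: idle → wire stays none
L6 track_target: active, suppressor → wire = (-2, -3)
actuator = (-2, -3)
position: (3, -3) + (-2, -3) = (1, -6)

1 -6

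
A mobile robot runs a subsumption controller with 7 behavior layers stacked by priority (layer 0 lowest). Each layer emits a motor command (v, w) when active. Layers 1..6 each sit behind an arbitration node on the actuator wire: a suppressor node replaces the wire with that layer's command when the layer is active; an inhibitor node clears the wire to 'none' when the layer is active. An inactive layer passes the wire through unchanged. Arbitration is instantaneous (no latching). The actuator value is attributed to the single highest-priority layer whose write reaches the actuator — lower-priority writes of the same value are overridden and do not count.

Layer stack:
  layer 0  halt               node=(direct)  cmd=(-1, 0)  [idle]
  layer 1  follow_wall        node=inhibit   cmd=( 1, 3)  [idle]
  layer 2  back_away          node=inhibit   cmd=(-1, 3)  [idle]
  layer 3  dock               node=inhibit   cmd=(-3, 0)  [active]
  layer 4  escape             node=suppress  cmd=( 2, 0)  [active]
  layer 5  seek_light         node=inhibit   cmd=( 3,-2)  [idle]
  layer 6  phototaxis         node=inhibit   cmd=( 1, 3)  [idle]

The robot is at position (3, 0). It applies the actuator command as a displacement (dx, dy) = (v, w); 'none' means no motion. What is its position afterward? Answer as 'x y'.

layer 0 (halt) idle — none
layer 1 (follow_wall) idle — unchanged: none
layer 2 (back_away) idle — unchanged: none
layer 3 (dock) active — inhibits: none
layer 4 (escape) active — suppresses: (2, 0)
layer 5 (seek_light) idle — unchanged: (2, 0)
layer 6 (phototaxis) idle — unchanged: (2, 0)
→ actuator (2, 0)
position: (3, 0) + (2, 0) = (5, 0)

5 0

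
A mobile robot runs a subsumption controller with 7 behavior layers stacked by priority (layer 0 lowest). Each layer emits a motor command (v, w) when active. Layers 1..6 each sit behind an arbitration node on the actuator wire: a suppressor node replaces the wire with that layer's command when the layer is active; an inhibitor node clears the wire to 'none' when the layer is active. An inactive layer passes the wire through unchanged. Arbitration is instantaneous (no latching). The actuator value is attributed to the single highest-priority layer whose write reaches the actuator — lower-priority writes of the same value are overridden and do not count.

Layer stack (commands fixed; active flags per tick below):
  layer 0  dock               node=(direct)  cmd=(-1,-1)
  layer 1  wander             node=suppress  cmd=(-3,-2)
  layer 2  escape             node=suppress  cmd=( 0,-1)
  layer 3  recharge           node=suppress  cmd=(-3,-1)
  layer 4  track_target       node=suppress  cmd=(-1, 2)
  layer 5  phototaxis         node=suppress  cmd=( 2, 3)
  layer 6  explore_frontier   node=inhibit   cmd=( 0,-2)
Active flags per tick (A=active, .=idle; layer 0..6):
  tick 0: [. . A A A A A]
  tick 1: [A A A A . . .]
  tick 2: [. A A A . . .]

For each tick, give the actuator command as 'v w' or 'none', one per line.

tick 0:
  [0] dock off; wire := none
  [1] wander off; pass none
  [2] escape on (suppress); wire := (0, -1)
  [3] recharge on (suppress); wire := (-3, -1)
  [4] track_target on (suppress); wire := (-1, 2)
  [5] phototaxis on (suppress); wire := (2, 3)
  [6] explore_frontier on (inhibit); wire := none
  output none
tick 1:
  [0] dock on; wire := (-1, -1)
  [1] wander on (suppress); wire := (-3, -2)
  [2] escape on (suppress); wire := (0, -1)
  [3] recharge on (suppress); wire := (-3, -1)
  [4] track_target off; pass (-3, -1)
  [5] phototaxis off; pass (-3, -1)
  [6] explore_frontier off; pass (-3, -1)
  output (-3, -1)
tick 2:
  [0] dock off; wire := none
  [1] wander on (suppress); wire := (-3, -2)
  [2] escape on (suppress); wire := (0, -1)
  [3] recharge on (suppress); wire := (-3, -1)
  [4] track_target off; pass (-3, -1)
  [5] phototaxis off; pass (-3, -1)
  [6] explore_frontier off; pass (-3, -1)
  output (-3, -1)

none
-3 -1
-3 -1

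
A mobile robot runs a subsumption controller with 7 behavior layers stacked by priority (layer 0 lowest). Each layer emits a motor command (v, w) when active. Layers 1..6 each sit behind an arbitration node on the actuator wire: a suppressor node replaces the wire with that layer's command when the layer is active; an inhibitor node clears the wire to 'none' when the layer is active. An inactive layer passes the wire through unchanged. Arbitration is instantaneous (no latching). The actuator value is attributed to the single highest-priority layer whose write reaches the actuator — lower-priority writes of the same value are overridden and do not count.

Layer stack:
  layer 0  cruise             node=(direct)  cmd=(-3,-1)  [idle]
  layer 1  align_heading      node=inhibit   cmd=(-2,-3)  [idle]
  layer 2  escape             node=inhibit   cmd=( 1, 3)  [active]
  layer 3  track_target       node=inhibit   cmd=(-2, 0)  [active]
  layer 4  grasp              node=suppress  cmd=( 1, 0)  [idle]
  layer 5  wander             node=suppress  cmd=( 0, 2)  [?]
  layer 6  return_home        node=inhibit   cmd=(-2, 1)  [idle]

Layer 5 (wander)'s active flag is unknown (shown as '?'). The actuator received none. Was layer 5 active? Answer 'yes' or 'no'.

no

If layer 5 is active=yes:
  actuator would be (0, 2)
If layer 5 is active=no:
  actuator would be none
Observed none, so layer 5 was idle.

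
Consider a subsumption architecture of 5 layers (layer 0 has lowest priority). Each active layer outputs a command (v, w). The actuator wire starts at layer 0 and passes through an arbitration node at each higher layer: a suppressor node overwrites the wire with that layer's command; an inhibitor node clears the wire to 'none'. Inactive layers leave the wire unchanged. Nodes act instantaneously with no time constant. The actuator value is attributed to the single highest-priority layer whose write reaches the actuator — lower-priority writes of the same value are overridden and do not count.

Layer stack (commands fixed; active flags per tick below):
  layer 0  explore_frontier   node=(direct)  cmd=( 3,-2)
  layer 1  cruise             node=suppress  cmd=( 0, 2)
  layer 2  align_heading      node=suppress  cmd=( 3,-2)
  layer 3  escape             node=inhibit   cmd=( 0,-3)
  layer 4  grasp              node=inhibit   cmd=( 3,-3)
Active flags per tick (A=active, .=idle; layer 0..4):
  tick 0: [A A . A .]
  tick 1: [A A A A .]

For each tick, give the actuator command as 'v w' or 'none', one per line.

none
none

tick 0:
  [0] explore_frontier on; wire := (3, -2)
  [1] cruise on (suppress); wire := (0, 2)
  [2] align_heading off; pass (0, 2)
  [3] escape on (inhibit); wire := none
  [4] grasp off; pass none
  output none
tick 1:
  [0] explore_frontier on; wire := (3, -2)
  [1] cruise on (suppress); wire := (0, 2)
  [2] align_heading on (suppress); wire := (3, -2)
  [3] escape on (inhibit); wire := none
  [4] grasp off; pass none
  output none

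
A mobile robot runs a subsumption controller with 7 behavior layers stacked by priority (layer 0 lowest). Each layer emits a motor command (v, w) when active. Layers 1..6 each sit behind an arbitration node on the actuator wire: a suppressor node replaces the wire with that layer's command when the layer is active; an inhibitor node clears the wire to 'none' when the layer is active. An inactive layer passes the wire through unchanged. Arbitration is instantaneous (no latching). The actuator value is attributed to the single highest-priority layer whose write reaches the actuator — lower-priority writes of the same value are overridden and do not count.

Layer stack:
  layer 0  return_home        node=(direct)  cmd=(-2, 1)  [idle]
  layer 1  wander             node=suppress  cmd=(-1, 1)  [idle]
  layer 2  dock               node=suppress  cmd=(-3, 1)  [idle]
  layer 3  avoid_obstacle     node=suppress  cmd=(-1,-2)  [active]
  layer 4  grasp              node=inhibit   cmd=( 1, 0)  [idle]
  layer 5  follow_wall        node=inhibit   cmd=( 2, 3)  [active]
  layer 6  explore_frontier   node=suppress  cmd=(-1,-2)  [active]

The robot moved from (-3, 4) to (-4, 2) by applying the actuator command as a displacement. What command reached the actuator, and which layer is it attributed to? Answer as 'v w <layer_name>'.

-1 -2 explore_frontier

displacement = (-4, 2) − (-3, 4) = (-1, -2)
layer 0 (return_home) idle — none
layer 1 (wander) idle — unchanged: none
layer 2 (dock) idle — unchanged: none
layer 3 (avoid_obstacle) active — suppresses: (-1, -2)
layer 4 (grasp) idle — unchanged: (-1, -2)
layer 5 (follow_wall) active — inhibits: none
layer 6 (explore_frontier) active — suppresses: (-1, -2)
→ actuator (-1, -2) — from layer 6 (explore_frontier)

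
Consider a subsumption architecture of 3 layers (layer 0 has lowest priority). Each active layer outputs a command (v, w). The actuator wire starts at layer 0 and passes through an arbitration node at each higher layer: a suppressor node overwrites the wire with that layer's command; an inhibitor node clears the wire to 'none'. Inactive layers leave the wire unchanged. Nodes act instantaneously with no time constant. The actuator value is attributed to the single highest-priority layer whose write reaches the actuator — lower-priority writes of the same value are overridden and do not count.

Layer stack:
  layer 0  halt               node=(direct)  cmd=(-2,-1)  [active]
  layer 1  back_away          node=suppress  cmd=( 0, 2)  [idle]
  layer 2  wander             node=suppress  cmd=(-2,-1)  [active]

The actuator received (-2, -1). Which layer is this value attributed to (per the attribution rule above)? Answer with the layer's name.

wander

L0 halt: active, feeds wire = (-2, -1)
L1 back_away: idle → wire stays (-2, -1)
L2 wander: active, suppressor → wire = (-2, -1)
actuator = (-2, -1)
last writer: layer 2 = wander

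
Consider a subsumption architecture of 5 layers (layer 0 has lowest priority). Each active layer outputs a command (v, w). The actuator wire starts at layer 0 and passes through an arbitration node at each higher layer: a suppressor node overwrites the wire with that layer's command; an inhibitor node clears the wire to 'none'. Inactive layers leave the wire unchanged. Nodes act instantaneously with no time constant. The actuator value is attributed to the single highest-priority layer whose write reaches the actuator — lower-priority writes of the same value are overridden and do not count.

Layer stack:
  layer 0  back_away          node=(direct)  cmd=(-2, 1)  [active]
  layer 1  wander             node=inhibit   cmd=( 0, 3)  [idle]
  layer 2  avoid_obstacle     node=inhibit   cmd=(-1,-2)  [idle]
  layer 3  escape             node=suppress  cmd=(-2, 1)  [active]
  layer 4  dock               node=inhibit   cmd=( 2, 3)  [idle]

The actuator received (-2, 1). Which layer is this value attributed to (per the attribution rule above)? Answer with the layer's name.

[0] back_away on; wire := (-2, 1)
[1] wander off; pass (-2, 1)
[2] avoid_obstacle off; pass (-2, 1)
[3] escape on (suppress); wire := (-2, 1)
[4] dock off; pass (-2, 1)
output (-2, 1)
last writer: layer 3 = escape

escape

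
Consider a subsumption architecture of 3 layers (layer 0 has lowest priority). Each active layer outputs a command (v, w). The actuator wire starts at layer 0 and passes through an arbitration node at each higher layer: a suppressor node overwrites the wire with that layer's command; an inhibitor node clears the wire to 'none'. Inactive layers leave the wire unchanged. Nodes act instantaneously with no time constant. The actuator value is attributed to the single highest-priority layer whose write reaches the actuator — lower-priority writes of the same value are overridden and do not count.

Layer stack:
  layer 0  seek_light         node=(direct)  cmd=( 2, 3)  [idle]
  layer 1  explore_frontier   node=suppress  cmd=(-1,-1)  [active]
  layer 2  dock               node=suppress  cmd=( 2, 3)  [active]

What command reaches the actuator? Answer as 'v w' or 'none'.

L0 seek_light: idle → wire = none
L1 explore_frontier: active, suppressor → wire = (-1, -1)
L2 dock: active, suppressor → wire = (2, 3)
actuator = (2, 3)

2 3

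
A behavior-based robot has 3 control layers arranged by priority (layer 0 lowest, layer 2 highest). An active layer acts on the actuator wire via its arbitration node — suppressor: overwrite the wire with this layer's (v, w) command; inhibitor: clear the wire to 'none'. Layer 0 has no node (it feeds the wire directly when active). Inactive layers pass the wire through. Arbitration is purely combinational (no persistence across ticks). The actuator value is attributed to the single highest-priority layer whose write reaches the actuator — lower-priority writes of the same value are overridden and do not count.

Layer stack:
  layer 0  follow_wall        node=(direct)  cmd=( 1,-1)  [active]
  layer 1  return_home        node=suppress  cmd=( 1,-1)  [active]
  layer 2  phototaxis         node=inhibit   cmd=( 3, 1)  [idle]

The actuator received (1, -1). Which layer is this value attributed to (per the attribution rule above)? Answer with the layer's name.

return_home

layer 0 (follow_wall) active — direct: (1, -1)
layer 1 (return_home) active — suppresses: (1, -1)
layer 2 (phototaxis) idle — unchanged: (1, -1)
→ actuator (1, -1)
last writer: layer 1 = return_home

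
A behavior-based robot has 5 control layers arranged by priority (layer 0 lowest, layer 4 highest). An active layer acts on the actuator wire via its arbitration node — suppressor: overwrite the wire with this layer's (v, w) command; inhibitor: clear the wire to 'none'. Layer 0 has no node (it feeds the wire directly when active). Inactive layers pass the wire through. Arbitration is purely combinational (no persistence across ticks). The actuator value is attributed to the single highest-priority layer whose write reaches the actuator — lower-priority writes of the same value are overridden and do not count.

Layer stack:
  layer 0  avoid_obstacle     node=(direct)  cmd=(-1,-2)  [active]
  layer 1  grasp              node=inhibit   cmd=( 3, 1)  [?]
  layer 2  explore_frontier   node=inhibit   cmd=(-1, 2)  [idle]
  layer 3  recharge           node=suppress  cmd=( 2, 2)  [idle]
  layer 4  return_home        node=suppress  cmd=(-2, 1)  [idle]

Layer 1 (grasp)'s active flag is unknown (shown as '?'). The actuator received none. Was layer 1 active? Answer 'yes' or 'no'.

If layer 1 is active=yes:
  actuator would be none
If layer 1 is active=no:
  actuator would be (-1, -2)
Observed none, so layer 1 was active.

yes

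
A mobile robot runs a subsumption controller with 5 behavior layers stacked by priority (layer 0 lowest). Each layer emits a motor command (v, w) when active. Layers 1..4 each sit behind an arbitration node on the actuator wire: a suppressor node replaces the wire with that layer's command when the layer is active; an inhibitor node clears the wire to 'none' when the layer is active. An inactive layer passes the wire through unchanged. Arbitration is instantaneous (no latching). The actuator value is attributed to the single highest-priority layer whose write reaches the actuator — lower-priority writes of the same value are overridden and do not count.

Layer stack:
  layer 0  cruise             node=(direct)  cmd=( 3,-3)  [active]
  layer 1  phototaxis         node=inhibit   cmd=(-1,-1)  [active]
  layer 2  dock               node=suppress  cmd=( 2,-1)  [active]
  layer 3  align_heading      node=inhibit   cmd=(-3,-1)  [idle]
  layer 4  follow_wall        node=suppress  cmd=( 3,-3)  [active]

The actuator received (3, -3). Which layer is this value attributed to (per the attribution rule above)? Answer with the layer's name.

layer 0 (cruise) active — direct: (3, -3)
layer 1 (phototaxis) active — inhibits: none
layer 2 (dock) active — suppresses: (2, -1)
layer 3 (align_heading) idle — unchanged: (2, -1)
layer 4 (follow_wall) active — suppresses: (3, -3)
→ actuator (3, -3)
last writer: layer 4 = follow_wall

follow_wall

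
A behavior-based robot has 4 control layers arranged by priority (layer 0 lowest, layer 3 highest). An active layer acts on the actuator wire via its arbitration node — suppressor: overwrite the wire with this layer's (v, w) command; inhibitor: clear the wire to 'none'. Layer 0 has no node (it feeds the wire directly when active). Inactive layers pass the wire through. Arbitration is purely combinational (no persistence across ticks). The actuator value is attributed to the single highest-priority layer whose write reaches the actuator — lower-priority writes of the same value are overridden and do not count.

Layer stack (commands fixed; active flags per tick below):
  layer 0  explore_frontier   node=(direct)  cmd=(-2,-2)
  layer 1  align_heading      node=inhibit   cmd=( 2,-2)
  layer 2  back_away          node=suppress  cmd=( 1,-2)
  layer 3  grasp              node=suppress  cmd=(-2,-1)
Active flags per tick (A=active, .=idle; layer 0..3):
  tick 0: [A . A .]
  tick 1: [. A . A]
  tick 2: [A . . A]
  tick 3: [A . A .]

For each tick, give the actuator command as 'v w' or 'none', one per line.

tick 0:
  [0] explore_frontier on; wire := (-2, -2)
  [1] align_heading off; pass (-2, -2)
  [2] back_away on (suppress); wire := (1, -2)
  [3] grasp off; pass (1, -2)
  output (1, -2)
tick 1:
  [0] explore_frontier off; wire := none
  [1] align_heading on (inhibit); wire := none
  [2] back_away off; pass none
  [3] grasp on (suppress); wire := (-2, -1)
  output (-2, -1)
tick 2:
  [0] explore_frontier on; wire := (-2, -2)
  [1] align_heading off; pass (-2, -2)
  [2] back_away off; pass (-2, -2)
  [3] grasp on (suppress); wire := (-2, -1)
  output (-2, -1)
tick 3:
  [0] explore_frontier on; wire := (-2, -2)
  [1] align_heading off; pass (-2, -2)
  [2] back_away on (suppress); wire := (1, -2)
  [3] grasp off; pass (1, -2)
  output (1, -2)

1 -2
-2 -1
-2 -1
1 -2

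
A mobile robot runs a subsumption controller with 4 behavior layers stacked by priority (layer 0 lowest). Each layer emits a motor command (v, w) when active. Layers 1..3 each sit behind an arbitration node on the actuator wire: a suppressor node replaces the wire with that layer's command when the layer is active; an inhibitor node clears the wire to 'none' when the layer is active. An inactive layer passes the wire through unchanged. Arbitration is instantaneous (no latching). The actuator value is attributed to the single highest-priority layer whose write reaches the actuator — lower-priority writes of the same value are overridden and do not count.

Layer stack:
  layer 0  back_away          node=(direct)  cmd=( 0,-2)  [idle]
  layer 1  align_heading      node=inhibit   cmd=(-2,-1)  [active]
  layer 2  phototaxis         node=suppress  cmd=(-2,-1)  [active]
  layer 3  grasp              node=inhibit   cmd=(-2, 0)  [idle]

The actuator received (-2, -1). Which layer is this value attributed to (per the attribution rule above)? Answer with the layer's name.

phototaxis

L0 back_away: idle → wire = none
L1 align_heading: active, inhibitor → wire = none
L2 phototaxis: active, suppressor → wire = (-2, -1)
L3 grasp: idle → wire stays (-2, -1)
actuator = (-2, -1)
last writer: layer 2 = phototaxis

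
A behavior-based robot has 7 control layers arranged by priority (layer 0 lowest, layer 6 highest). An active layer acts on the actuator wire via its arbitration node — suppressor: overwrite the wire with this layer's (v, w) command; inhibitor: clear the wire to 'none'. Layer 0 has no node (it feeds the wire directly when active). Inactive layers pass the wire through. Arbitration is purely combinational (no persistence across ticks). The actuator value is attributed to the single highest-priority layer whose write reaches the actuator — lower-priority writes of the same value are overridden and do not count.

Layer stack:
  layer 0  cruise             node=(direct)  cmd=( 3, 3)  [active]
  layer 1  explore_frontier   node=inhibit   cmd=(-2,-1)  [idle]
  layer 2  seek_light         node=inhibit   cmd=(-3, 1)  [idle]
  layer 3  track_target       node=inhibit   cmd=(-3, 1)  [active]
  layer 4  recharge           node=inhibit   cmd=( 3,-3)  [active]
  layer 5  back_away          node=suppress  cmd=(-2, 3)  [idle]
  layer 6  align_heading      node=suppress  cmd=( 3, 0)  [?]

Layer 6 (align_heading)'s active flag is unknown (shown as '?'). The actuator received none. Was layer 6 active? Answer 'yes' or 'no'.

If layer 6 is active=yes:
  actuator would be (3, 0)
If layer 6 is active=no:
  actuator would be none
Observed none, so layer 6 was idle.

no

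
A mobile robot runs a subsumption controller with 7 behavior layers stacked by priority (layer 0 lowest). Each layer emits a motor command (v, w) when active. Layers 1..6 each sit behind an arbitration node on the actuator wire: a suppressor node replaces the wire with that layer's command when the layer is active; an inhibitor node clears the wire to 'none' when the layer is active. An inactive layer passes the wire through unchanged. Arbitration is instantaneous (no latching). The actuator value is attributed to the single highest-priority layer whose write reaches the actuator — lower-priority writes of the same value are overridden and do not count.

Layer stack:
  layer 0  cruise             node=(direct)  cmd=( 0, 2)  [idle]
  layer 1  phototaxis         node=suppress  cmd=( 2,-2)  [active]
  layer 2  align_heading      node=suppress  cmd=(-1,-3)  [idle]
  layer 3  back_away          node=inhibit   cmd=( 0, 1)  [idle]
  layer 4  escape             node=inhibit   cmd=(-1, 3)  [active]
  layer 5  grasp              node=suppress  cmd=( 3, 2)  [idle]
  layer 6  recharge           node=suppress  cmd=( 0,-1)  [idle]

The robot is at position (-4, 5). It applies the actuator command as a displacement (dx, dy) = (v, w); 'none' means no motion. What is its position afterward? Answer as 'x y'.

layer 0 (cruise) idle — none
layer 1 (phototaxis) active — suppresses: (2, -2)
layer 2 (align_heading) idle — unchanged: (2, -2)
layer 3 (back_away) idle — unchanged: (2, -2)
layer 4 (escape) active — inhibits: none
layer 5 (grasp) idle — unchanged: none
layer 6 (recharge) idle — unchanged: none
→ actuator none
position: (-4, 5) + none = (-4, 5)

-4 5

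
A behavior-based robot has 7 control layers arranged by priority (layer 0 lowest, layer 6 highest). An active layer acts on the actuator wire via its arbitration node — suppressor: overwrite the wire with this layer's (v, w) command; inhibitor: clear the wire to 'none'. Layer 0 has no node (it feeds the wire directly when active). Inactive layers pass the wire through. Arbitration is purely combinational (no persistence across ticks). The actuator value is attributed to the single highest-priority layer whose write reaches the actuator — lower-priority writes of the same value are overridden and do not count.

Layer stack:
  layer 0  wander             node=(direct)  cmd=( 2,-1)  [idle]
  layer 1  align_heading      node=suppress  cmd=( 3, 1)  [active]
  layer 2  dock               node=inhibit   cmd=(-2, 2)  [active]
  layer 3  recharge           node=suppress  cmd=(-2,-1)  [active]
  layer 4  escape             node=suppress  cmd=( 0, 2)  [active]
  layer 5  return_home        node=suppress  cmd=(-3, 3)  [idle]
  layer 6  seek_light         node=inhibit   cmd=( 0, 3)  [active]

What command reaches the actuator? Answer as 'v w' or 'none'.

L0 wander: idle → wire = none
L1 align_heading: active, suppressor → wire = (3, 1)
L2 dock: active, inhibitor → wire = none
L3 recharge: active, suppressor → wire = (-2, -1)
L4 escape: active, suppressor → wire = (0, 2)
L5 return_home: idle → wire stays (0, 2)
L6 seek_light: active, inhibitor → wire = none
actuator = none

none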